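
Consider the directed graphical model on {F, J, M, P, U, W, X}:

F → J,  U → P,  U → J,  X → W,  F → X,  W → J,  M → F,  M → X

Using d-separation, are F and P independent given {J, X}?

No

Enumerating the 3 paths from F to P and testing each for blocking by {J, X}:
Path 1: F ← M → X → W → J ← U → P
  X is a chain here and X is conditioned on, so the path is blocked at X.
Path 2: F → X → W → J ← U → P
  X is a chain here and X is conditioned on, so the path is blocked at X.
Path 3: F → J ← U → P
  J is a collider and J is conditioned on, which opens it; U is a fork and U is not conditioned on — no node blocks this path, so it is active.
At least one path is unblocked, so d-separation fails.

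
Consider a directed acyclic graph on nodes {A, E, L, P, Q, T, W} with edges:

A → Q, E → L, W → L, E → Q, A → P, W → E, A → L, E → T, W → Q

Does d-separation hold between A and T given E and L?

Yes

We examine all 6 paths between A and T:
Path 1: A → L ← W → Q ← E → T
  Q is a collider here and neither Q nor any of its descendants is conditioned on, so the collider stays closed — the path is blocked at Q.
Path 2: A → L ← W → E → T
  E is a chain here and E is conditioned on, so the path is blocked at E.
Path 3: A → L ← E → T
  E is a fork here and E is conditioned on, so the path is blocked at E.
Path 4: A → Q ← W → L ← E → T
  Q is a collider here and neither Q nor any of its descendants is conditioned on, so the collider stays closed — the path is blocked at Q.
Path 5: A → Q ← W → E → T
  Q is a collider here and neither Q nor any of its descendants is conditioned on, so the collider stays closed — the path is blocked at Q.
Path 6: A → Q ← E → T
  Q is a collider here and neither Q nor any of its descendants is conditioned on, so the collider stays closed — the path is blocked at Q.
Every path is blocked, so A and T are d-separated given {E, L}.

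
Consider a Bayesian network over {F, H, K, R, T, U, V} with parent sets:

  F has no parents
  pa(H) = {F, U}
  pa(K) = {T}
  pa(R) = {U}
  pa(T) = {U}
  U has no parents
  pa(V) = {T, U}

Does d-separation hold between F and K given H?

Enumerating the 2 paths from F to K and testing each for blocking by {H}:
Path 1: F → H ← U → V ← T → K
  V is a collider here and neither V nor any of its descendants is conditioned on, so the collider stays closed — the path is blocked at V.
Path 2: F → H ← U → T → K
  H is a collider and H is conditioned on, which opens it; U is a fork and U is not conditioned on; T is a chain and T is not conditioned on — no node blocks this path, so it is active.
Because an active path exists, F and K are not d-separated.

No — F and K are not d-separated given {H}.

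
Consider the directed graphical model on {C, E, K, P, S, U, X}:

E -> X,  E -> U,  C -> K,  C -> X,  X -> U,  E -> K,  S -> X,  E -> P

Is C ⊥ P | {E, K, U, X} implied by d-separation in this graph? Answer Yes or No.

Yes

Enumerating the 3 paths from C to P and testing each for blocking by {E, K, U, X}:
Path 1: C → X ← E → P
  E is a fork here and E is conditioned on, so the path is blocked at E.
Path 2: C → X → U ← E → P
  X is a chain here and X is conditioned on, so the path is blocked at X.
Path 3: C → K ← E → P
  E is a fork here and E is conditioned on, so the path is blocked at E.
Since every path is blocked, d-separation holds.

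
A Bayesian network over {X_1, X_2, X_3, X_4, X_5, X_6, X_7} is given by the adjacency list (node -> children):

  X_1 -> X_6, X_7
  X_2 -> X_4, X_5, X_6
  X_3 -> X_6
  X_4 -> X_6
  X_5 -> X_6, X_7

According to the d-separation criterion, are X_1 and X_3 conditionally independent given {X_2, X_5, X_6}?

No

There are 4 undirected paths between X_1 and X_3; checking each against the conditioning set {X_2, X_5, X_6}:
Path 1: X_1 → X_6 ← X_3
  X_6 is a collider and X_6 is conditioned on, which opens it — no node blocks this path, so it is active.
Path 2: X_1 → X_7 ← X_5 ← X_2 → X_6 ← X_3
  X_7 is a collider here and neither X_7 nor any of its descendants is conditioned on, so the collider stays closed — the path is blocked at X_7.
Path 3: X_1 → X_7 ← X_5 ← X_2 → X_4 → X_6 ← X_3
  X_7 is a collider here and neither X_7 nor any of its descendants is conditioned on, so the collider stays closed — the path is blocked at X_7.
Path 4: X_1 → X_7 ← X_5 → X_6 ← X_3
  X_7 is a collider here and neither X_7 nor any of its descendants is conditioned on, so the collider stays closed — the path is blocked at X_7.
Because an active path exists, X_1 and X_3 are not d-separated.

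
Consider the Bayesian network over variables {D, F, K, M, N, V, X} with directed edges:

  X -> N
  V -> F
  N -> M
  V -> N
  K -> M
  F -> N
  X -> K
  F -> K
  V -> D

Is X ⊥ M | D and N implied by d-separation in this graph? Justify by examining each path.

No

There are 6 undirected paths between X and M; checking each against the conditioning set {D, N}:
Path 1: X → K → M
  K is a chain and K is not conditioned on — no node blocks this path, so it is active.
Path 2: X → K ← F ← V → N → M
  K is a collider here and neither K nor any of its descendants is conditioned on, so the collider stays closed — the path is blocked at K.
Path 3: X → K ← F → N → M
  K is a collider here and neither K nor any of its descendants is conditioned on, so the collider stays closed — the path is blocked at K.
Path 4: X → N → M
  N is a chain here and N is conditioned on, so the path is blocked at N.
Path 5: X → N ← V → F → K → M
  N is a collider and N is conditioned on, which opens it; V is a fork and V is not conditioned on; F is a chain and F is not conditioned on; K is a chain and K is not conditioned on — no node blocks this path, so it is active.
Path 6: X → N ← F → K → M
  N is a collider and N is conditioned on, which opens it; F is a fork and F is not conditioned on; K is a chain and K is not conditioned on — no node blocks this path, so it is active.
At least one path is unblocked, so d-separation fails.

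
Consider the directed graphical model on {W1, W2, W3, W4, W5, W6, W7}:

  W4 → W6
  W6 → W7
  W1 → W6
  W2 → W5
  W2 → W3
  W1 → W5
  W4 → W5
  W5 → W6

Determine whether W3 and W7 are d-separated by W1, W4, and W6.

Yes — W3 and W7 are d-separated given {W1, W4, W6}.

We examine all 3 paths between W3 and W7:
Path 1: W3 ← W2 → W5 ← W1 → W6 → W7
  W1 is a fork here and W1 is conditioned on, so the path is blocked at W1.
Path 2: W3 ← W2 → W5 ← W4 → W6 → W7
  W4 is a fork here and W4 is conditioned on, so the path is blocked at W4.
Path 3: W3 ← W2 → W5 → W6 → W7
  W6 is a chain here and W6 is conditioned on, so the path is blocked at W6.
All paths are blocked; W3 ⊥ W7 | {W1, W4, W6} holds.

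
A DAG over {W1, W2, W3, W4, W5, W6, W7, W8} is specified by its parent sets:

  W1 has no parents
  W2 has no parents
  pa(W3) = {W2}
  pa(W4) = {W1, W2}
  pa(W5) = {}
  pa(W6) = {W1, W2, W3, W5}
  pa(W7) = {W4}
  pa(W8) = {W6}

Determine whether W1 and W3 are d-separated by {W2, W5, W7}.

Enumerating the 4 paths from W1 to W3 and testing each for blocking by {W2, W5, W7}:
Path 1: W1 → W6 ← W3
  W6 is a collider here and neither W6 nor any of its descendants is conditioned on, so the collider stays closed — the path is blocked at W6.
Path 2: W1 → W6 ← W2 → W3
  W6 is a collider here and neither W6 nor any of its descendants is conditioned on, so the collider stays closed — the path is blocked at W6.
Path 3: W1 → W4 ← W2 → W3
  W2 is a fork here and W2 is conditioned on, so the path is blocked at W2.
Path 4: W1 → W4 ← W2 → W6 ← W3
  W2 is a fork here and W2 is conditioned on, so the path is blocked at W2.
Since every path is blocked, d-separation holds.

Yes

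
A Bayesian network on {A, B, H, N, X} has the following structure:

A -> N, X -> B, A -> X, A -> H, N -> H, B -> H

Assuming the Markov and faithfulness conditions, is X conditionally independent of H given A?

No

Enumerating the 3 paths from X to H and testing each for blocking by {A}:
Path 1: X → B → H
  B is a chain and B is not conditioned on — no node blocks this path, so it is active.
Path 2: X ← A → N → H
  A is a fork here and A is conditioned on, so the path is blocked at A.
Path 3: X ← A → H
  A is a fork here and A is conditioned on, so the path is blocked at A.
Since the path X → B → H is active, X and H are not d-separated given {A}.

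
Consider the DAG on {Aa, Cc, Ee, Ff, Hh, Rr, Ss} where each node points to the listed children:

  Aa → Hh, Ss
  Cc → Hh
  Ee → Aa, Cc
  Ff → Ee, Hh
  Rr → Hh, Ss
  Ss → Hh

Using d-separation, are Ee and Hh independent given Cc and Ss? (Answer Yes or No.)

We examine all 5 paths between Ee and Hh:
Path 1: Ee ← Ff → Hh
  Ff is a fork and Ff is not conditioned on — no node blocks this path, so it is active.
Path 2: Ee → Cc → Hh
  Cc is a chain here and Cc is conditioned on, so the path is blocked at Cc.
Path 3: Ee → Aa → Ss ← Rr → Hh
  Aa is a chain and Aa is not conditioned on; Ss is a collider and Ss is conditioned on, which opens it; Rr is a fork and Rr is not conditioned on — no node blocks this path, so it is active.
Path 4: Ee → Aa → Ss → Hh
  Ss is a chain here and Ss is conditioned on, so the path is blocked at Ss.
Path 5: Ee → Aa → Hh
  Aa is a chain and Aa is not conditioned on — no node blocks this path, so it is active.
At least one path is unblocked, so d-separation fails.

No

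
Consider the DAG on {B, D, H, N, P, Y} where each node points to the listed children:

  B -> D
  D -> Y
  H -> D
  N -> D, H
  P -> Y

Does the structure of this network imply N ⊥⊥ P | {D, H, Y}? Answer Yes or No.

2 paths connect N and P; each must be blocked for d-separation to hold:
Path 1: N → D → Y ← P
  D is a chain here and D is conditioned on, so the path is blocked at D.
Path 2: N → H → D → Y ← P
  H is a chain here and H is conditioned on, so the path is blocked at H.
Every path is blocked, so N and P are d-separated given {D, H, Y}.

Yes — N and P are d-separated given {D, H, Y}.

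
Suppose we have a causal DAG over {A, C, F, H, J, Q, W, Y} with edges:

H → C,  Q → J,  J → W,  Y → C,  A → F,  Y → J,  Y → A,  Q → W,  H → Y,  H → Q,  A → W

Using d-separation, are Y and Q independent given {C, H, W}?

Enumerating the 6 paths from Y to Q and testing each for blocking by {C, H, W}:
  1. Y ← H → Q — H:fork[blocks] ⇒ blocked
  2. Y → J ← Q — J:collider[open] ⇒ active
  3. Y → J → W ← Q — J:chain[open]; W:collider[open] ⇒ active
  4. Y → A → W ← J ← Q — A:chain[open]; W:collider[open]; J:chain[open] ⇒ active
  5. Y → A → W ← Q — A:chain[open]; W:collider[open] ⇒ active
  6. Y → C ← H → Q — C:collider[open]; H:fork[blocks] ⇒ blocked
At least one path is unblocked, so d-separation fails.

No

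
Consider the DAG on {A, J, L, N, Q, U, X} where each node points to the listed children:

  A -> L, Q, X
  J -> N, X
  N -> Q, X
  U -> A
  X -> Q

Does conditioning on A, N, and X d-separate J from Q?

Yes

We examine all 6 paths between J and Q:
  1. J → N → X ← A → Q — N:chain[blocks]; X:collider[open]; A:fork[blocks] ⇒ blocked
  2. J → N → X → Q — N:chain[blocks]; X:chain[blocks] ⇒ blocked
  3. J → N → Q — N:chain[blocks] ⇒ blocked
  4. J → X ← A → Q — X:collider[open]; A:fork[blocks] ⇒ blocked
  5. J → X ← N → Q — X:collider[open]; N:fork[blocks] ⇒ blocked
  6. J → X → Q — X:chain[blocks] ⇒ blocked
Every path is blocked, so J and Q are d-separated given {A, N, X}.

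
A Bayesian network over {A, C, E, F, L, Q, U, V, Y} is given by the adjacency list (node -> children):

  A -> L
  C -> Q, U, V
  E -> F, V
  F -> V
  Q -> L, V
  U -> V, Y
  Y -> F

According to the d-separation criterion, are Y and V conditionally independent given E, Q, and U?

No — Y and V are not d-separated given {E, Q, U}.

We examine all 5 paths between Y and V:
Path 1: Y → F → V
  F is a chain and F is not conditioned on — no node blocks this path, so it is active.
Path 2: Y → F ← E → V
  F is a collider here and neither F nor any of its descendants is conditioned on, so the collider stays closed — the path is blocked at F.
Path 3: Y ← U ← C → Q → V
  U is a chain here and U is conditioned on, so the path is blocked at U.
Path 4: Y ← U ← C → V
  U is a chain here and U is conditioned on, so the path is blocked at U.
Path 5: Y ← U → V
  U is a fork here and U is conditioned on, so the path is blocked at U.
Since the path Y → F → V is active, Y and V are not d-separated given {E, Q, U}.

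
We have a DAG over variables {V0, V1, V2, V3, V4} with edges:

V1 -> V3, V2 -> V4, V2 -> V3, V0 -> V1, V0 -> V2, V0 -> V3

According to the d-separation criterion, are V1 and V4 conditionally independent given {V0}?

Yes

There are 4 undirected paths between V1 and V4; checking each against the conditioning set {V0}:
Path 1: V1 ← V0 → V2 → V4
  V0 is a fork here and V0 is conditioned on, so the path is blocked at V0.
Path 2: V1 ← V0 → V3 ← V2 → V4
  V0 is a fork here and V0 is conditioned on, so the path is blocked at V0.
Path 3: V1 → V3 ← V0 → V2 → V4
  V3 is a collider here and neither V3 nor any of its descendants is conditioned on, so the collider stays closed — the path is blocked at V3.
Path 4: V1 → V3 ← V2 → V4
  V3 is a collider here and neither V3 nor any of its descendants is conditioned on, so the collider stays closed — the path is blocked at V3.
All paths are blocked; V1 ⊥ V4 | {V0} holds.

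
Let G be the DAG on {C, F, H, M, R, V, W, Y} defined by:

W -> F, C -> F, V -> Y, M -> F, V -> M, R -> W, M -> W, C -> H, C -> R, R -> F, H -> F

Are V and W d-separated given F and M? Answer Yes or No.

Yes

Enumerating the 5 paths from V to W and testing each for blocking by {F, M}:
Path 1: V → M → F ← H ← C → R → W
  M is a chain here and M is conditioned on, so the path is blocked at M.
Path 2: V → M → F ← R → W
  M is a chain here and M is conditioned on, so the path is blocked at M.
Path 3: V → M → F ← C → R → W
  M is a chain here and M is conditioned on, so the path is blocked at M.
Path 4: V → M → F ← W
  M is a chain here and M is conditioned on, so the path is blocked at M.
Path 5: V → M → W
  M is a chain here and M is conditioned on, so the path is blocked at M.
Since every path is blocked, d-separation holds.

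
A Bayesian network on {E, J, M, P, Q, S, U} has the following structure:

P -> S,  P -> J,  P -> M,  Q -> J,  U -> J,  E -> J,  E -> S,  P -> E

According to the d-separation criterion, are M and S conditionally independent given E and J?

3 paths connect M and S; each must be blocked for d-separation to hold:
Path 1: M ← P → E → S
  E is a chain here and E is conditioned on, so the path is blocked at E.
Path 2: M ← P → S
  P is a fork and P is not conditioned on — no node blocks this path, so it is active.
Path 3: M ← P → J ← E → S
  E is a fork here and E is conditioned on, so the path is blocked at E.
At least one path is unblocked, so d-separation fails.

No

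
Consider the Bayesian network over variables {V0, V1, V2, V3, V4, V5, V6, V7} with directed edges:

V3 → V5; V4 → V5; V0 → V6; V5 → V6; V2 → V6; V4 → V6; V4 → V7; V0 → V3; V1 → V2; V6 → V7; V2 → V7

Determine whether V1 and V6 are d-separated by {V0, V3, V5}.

We examine all 5 paths between V1 and V6:
Path 1: V1 → V2 → V7 ← V6
  V7 is a collider here and neither V7 nor any of its descendants is conditioned on, so the collider stays closed — the path is blocked at V7.
Path 2: V1 → V2 → V7 ← V4 → V6
  V7 is a collider here and neither V7 nor any of its descendants is conditioned on, so the collider stays closed — the path is blocked at V7.
Path 3: V1 → V2 → V7 ← V4 → V5 ← V3 ← V0 → V6
  V7 is a collider here and neither V7 nor any of its descendants is conditioned on, so the collider stays closed — the path is blocked at V7.
Path 4: V1 → V2 → V7 ← V4 → V5 → V6
  V7 is a collider here and neither V7 nor any of its descendants is conditioned on, so the collider stays closed — the path is blocked at V7.
Path 5: V1 → V2 → V6
  V2 is a chain and V2 is not conditioned on — no node blocks this path, so it is active.
Since the path V1 → V2 → V6 is active, V1 and V6 are not d-separated given {V0, V3, V5}.

No — V1 and V6 are not d-separated given {V0, V3, V5}.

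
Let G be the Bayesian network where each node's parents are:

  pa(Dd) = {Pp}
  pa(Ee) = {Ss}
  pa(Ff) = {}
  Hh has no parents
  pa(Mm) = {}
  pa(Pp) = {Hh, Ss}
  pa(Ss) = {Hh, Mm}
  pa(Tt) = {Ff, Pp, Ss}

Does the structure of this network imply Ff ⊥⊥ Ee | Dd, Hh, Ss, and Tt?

Enumerating the 3 paths from Ff to Ee and testing each for blocking by {Dd, Hh, Ss, Tt}:
Path 1: Ff → Tt ← Pp ← Hh → Ss → Ee
  Hh is a fork here and Hh is conditioned on, so the path is blocked at Hh.
Path 2: Ff → Tt ← Pp ← Ss → Ee
  Ss is a fork here and Ss is conditioned on, so the path is blocked at Ss.
Path 3: Ff → Tt ← Ss → Ee
  Ss is a fork here and Ss is conditioned on, so the path is blocked at Ss.
Every path is blocked, so Ff and Ee are d-separated given {Dd, Hh, Ss, Tt}.

Yes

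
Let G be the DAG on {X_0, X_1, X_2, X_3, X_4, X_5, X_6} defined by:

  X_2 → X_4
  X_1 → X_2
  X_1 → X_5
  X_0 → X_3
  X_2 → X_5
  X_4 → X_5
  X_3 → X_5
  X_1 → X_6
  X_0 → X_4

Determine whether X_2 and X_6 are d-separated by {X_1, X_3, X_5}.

Yes — X_2 and X_6 are d-separated given {X_1, X_3, X_5}.

4 paths connect X_2 and X_6; each must be blocked for d-separation to hold:
  1. X_2 → X_5 ← X_1 → X_6 — X_5:collider[open]; X_1:fork[blocks] ⇒ blocked
  2. X_2 → X_4 ← X_0 → X_3 → X_5 ← X_1 → X_6 — X_4:collider[open]; X_0:fork[open]; X_3:chain[blocks]; X_5:collider[open]; X_1:fork[blocks] ⇒ blocked
  3. X_2 → X_4 → X_5 ← X_1 → X_6 — X_4:chain[open]; X_5:collider[open]; X_1:fork[blocks] ⇒ blocked
  4. X_2 ← X_1 → X_6 — X_1:fork[blocks] ⇒ blocked
Since every path is blocked, d-separation holds.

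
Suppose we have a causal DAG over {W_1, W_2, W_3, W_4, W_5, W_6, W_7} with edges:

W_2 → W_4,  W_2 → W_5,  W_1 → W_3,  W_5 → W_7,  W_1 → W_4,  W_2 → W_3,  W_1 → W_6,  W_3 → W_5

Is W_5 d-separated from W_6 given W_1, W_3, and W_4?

We examine all 4 paths between W_5 and W_6:
Path 1: W_5 ← W_3 ← W_1 → W_6
  W_3 is a chain here and W_3 is conditioned on, so the path is blocked at W_3.
Path 2: W_5 ← W_3 ← W_2 → W_4 ← W_1 → W_6
  W_3 is a chain here and W_3 is conditioned on, so the path is blocked at W_3.
Path 3: W_5 ← W_2 → W_3 ← W_1 → W_6
  W_1 is a fork here and W_1 is conditioned on, so the path is blocked at W_1.
Path 4: W_5 ← W_2 → W_4 ← W_1 → W_6
  W_1 is a fork here and W_1 is conditioned on, so the path is blocked at W_1.
All paths are blocked; W_5 ⊥ W_6 | {W_1, W_3, W_4} holds.

Yes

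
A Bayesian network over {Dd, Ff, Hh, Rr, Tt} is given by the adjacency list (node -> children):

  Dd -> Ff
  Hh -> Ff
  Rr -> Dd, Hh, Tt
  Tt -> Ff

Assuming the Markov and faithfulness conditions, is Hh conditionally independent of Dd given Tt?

No

4 paths connect Hh and Dd; each must be blocked for d-separation to hold:
Path 1: Hh ← Rr → Dd
  Rr is a fork and Rr is not conditioned on — no node blocks this path, so it is active.
Path 2: Hh ← Rr → Tt → Ff ← Dd
  Tt is a chain here and Tt is conditioned on, so the path is blocked at Tt.
Path 3: Hh → Ff ← Dd
  Ff is a collider here and neither Ff nor any of its descendants is conditioned on, so the collider stays closed — the path is blocked at Ff.
Path 4: Hh → Ff ← Tt ← Rr → Dd
  Ff is a collider here and neither Ff nor any of its descendants is conditioned on, so the collider stays closed — the path is blocked at Ff.
Because an active path exists, Hh and Dd are not d-separated.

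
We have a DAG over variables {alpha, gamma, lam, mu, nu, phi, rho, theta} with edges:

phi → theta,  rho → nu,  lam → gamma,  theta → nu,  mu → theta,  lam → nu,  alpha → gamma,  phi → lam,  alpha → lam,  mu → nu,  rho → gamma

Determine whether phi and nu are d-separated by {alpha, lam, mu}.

No

There are 5 undirected paths between phi and nu; checking each against the conditioning set {alpha, lam, mu}:
  1. phi → theta → nu — theta:chain[open] ⇒ active
  2. phi → theta ← mu → nu — theta:collider[blocks]; mu:fork[blocks] ⇒ blocked
  3. phi → lam → nu — lam:chain[blocks] ⇒ blocked
  4. phi → lam → gamma ← rho → nu — lam:chain[blocks]; gamma:collider[blocks]; rho:fork[open] ⇒ blocked
  5. phi → lam ← alpha → gamma ← rho → nu — lam:collider[open]; alpha:fork[blocks]; gamma:collider[blocks]; rho:fork[open] ⇒ blocked
Because an active path exists, phi and nu are not d-separated.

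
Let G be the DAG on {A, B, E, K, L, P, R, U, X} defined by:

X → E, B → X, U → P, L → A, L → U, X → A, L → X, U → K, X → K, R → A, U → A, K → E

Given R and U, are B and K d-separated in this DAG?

6 paths connect B and K; each must be blocked for d-separation to hold:
  1. B → X → A ← L → U → K — X:chain[open]; A:collider[blocks]; L:fork[open]; U:chain[blocks] ⇒ blocked
  2. B → X → A ← U → K — X:chain[open]; A:collider[blocks]; U:fork[blocks] ⇒ blocked
  3. B → X ← L → A ← U → K — X:collider[blocks]; L:fork[open]; A:collider[blocks]; U:fork[blocks] ⇒ blocked
  4. B → X ← L → U → K — X:collider[blocks]; L:fork[open]; U:chain[blocks] ⇒ blocked
  5. B → X → K — X:chain[open] ⇒ active
  6. B → X → E ← K — X:chain[open]; E:collider[blocks] ⇒ blocked
At least one path is unblocked, so d-separation fails.

No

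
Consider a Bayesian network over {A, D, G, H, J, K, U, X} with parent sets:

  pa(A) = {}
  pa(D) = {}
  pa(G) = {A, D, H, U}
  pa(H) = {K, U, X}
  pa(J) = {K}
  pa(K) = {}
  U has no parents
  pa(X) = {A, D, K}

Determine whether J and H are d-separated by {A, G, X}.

Enumerating the 6 paths from J to H and testing each for blocking by {A, G, X}:
Path 1: J ← K → H
  K is a fork and K is not conditioned on — no node blocks this path, so it is active.
Path 2: J ← K → X → H
  X is a chain here and X is conditioned on, so the path is blocked at X.
Path 3: J ← K → X ← A → G ← H
  A is a fork here and A is conditioned on, so the path is blocked at A.
Path 4: J ← K → X ← A → G ← U → H
  A is a fork here and A is conditioned on, so the path is blocked at A.
Path 5: J ← K → X ← D → G ← H
  K is a fork and K is not conditioned on; X is a collider and X is conditioned on, which opens it; D is a fork and D is not conditioned on; G is a collider and G is conditioned on, which opens it — no node blocks this path, so it is active.
Path 6: J ← K → X ← D → G ← U → H
  K is a fork and K is not conditioned on; X is a collider and X is conditioned on, which opens it; D is a fork and D is not conditioned on; G is a collider and G is conditioned on, which opens it; U is a fork and U is not conditioned on — no node blocks this path, so it is active.
Because an active path exists, J and H are not d-separated.

No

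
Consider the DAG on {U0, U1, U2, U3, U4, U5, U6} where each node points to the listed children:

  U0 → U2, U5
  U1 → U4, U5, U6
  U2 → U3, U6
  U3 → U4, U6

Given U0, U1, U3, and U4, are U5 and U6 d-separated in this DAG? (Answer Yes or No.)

Enumerating the 6 paths from U5 to U6 and testing each for blocking by {U0, U1, U3, U4}:
Path 1: U5 ← U1 → U6
  U1 is a fork here and U1 is conditioned on, so the path is blocked at U1.
Path 2: U5 ← U1 → U4 ← U3 ← U2 → U6
  U1 is a fork here and U1 is conditioned on, so the path is blocked at U1.
Path 3: U5 ← U1 → U4 ← U3 → U6
  U1 is a fork here and U1 is conditioned on, so the path is blocked at U1.
Path 4: U5 ← U0 → U2 → U3 → U6
  U0 is a fork here and U0 is conditioned on, so the path is blocked at U0.
Path 5: U5 ← U0 → U2 → U3 → U4 ← U1 → U6
  U0 is a fork here and U0 is conditioned on, so the path is blocked at U0.
Path 6: U5 ← U0 → U2 → U6
  U0 is a fork here and U0 is conditioned on, so the path is blocked at U0.
Since every path is blocked, d-separation holds.

Yes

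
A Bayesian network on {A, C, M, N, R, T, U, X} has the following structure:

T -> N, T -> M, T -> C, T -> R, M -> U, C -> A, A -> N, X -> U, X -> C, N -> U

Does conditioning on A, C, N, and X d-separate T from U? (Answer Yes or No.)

5 paths connect T and U; each must be blocked for d-separation to hold:
  1. T → C ← X → U — C:collider[open]; X:fork[blocks] ⇒ blocked
  2. T → C → A → N → U — C:chain[blocks]; A:chain[blocks]; N:chain[blocks] ⇒ blocked
  3. T → N → U — N:chain[blocks] ⇒ blocked
  4. T → N ← A ← C ← X → U — N:collider[open]; A:chain[blocks]; C:chain[blocks]; X:fork[blocks] ⇒ blocked
  5. T → M → U — M:chain[open] ⇒ active
Because an active path exists, T and U are not d-separated.

No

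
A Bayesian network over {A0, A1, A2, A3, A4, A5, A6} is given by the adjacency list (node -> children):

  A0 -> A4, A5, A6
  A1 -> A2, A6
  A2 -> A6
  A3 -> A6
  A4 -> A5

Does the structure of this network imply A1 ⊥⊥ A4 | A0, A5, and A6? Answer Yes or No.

We examine all 4 paths between A1 and A4:
  1. A1 → A2 → A6 ← A0 → A4 — A2:chain[open]; A6:collider[open]; A0:fork[blocks] ⇒ blocked
  2. A1 → A2 → A6 ← A0 → A5 ← A4 — A2:chain[open]; A6:collider[open]; A0:fork[blocks]; A5:collider[open] ⇒ blocked
  3. A1 → A6 ← A0 → A4 — A6:collider[open]; A0:fork[blocks] ⇒ blocked
  4. A1 → A6 ← A0 → A5 ← A4 — A6:collider[open]; A0:fork[blocks]; A5:collider[open] ⇒ blocked
Every path is blocked, so A1 and A4 are d-separated given {A0, A5, A6}.

Yes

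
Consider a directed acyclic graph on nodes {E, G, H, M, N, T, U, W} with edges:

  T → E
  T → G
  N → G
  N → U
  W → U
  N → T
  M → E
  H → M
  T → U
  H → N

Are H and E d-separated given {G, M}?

No — H and E are not d-separated given {G, M}.

There are 4 undirected paths between H and E; checking each against the conditioning set {G, M}:
  1. H → N → G ← T → E — N:chain[open]; G:collider[open]; T:fork[open] ⇒ active
  2. H → N → U ← T → E — N:chain[open]; U:collider[blocks]; T:fork[open] ⇒ blocked
  3. H → N → T → E — N:chain[open]; T:chain[open] ⇒ active
  4. H → M → E — M:chain[blocks] ⇒ blocked
Since the path H → N → G ← T → E is active, H and E are not d-separated given {G, M}.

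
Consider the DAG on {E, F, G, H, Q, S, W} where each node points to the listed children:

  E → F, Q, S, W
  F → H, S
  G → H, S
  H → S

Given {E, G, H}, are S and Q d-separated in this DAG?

There are 4 undirected paths between S and Q; checking each against the conditioning set {E, G, H}:
Path 1: S ← F ← E → Q
  E is a fork here and E is conditioned on, so the path is blocked at E.
Path 2: S ← G → H ← F ← E → Q
  G is a fork here and G is conditioned on, so the path is blocked at G.
Path 3: S ← H ← F ← E → Q
  H is a chain here and H is conditioned on, so the path is blocked at H.
Path 4: S ← E → Q
  E is a fork here and E is conditioned on, so the path is blocked at E.
All paths are blocked; S ⊥ Q | {E, G, H} holds.

Yes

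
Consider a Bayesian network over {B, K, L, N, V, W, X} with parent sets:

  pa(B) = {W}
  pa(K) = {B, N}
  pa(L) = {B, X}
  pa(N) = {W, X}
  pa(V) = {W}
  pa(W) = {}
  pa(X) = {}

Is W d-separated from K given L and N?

No

There are 4 undirected paths between W and K; checking each against the conditioning set {L, N}:
  1. W → N → K — N:chain[blocks] ⇒ blocked
  2. W → N ← X → L ← B → K — N:collider[open]; X:fork[open]; L:collider[open]; B:fork[open] ⇒ active
  3. W → B → L ← X → N → K — B:chain[open]; L:collider[open]; X:fork[open]; N:chain[blocks] ⇒ blocked
  4. W → B → K — B:chain[open] ⇒ active
Because an active path exists, W and K are not d-separated.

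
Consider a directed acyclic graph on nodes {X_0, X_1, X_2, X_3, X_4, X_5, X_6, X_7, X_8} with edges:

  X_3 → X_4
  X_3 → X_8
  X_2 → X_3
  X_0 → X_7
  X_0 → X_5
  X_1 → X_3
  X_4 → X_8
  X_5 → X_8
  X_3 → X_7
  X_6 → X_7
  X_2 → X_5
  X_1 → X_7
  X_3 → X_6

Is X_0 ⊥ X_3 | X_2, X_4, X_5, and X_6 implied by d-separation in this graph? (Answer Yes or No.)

Yes

There are 6 undirected paths between X_0 and X_3; checking each against the conditioning set {X_2, X_4, X_5, X_6}:
Path 1: X_0 → X_5 → X_8 ← X_4 ← X_3
  X_5 is a chain here and X_5 is conditioned on, so the path is blocked at X_5.
Path 2: X_0 → X_5 → X_8 ← X_3
  X_5 is a chain here and X_5 is conditioned on, so the path is blocked at X_5.
Path 3: X_0 → X_5 ← X_2 → X_3
  X_2 is a fork here and X_2 is conditioned on, so the path is blocked at X_2.
Path 4: X_0 → X_7 ← X_3
  X_7 is a collider here and neither X_7 nor any of its descendants is conditioned on, so the collider stays closed — the path is blocked at X_7.
Path 5: X_0 → X_7 ← X_1 → X_3
  X_7 is a collider here and neither X_7 nor any of its descendants is conditioned on, so the collider stays closed — the path is blocked at X_7.
Path 6: X_0 → X_7 ← X_6 ← X_3
  X_7 is a collider here and neither X_7 nor any of its descendants is conditioned on, so the collider stays closed — the path is blocked at X_7.
Every path is blocked, so X_0 and X_3 are d-separated given {X_2, X_4, X_5, X_6}.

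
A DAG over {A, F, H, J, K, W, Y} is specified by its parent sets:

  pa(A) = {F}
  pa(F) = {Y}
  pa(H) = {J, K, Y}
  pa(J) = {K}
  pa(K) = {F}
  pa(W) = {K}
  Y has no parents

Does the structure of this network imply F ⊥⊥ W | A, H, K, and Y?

Yes — F and W are d-separated given {A, H, K, Y}.

Enumerating the 3 paths from F to W and testing each for blocking by {A, H, K, Y}:
Path 1: F ← Y → H ← J ← K → W
  Y is a fork here and Y is conditioned on, so the path is blocked at Y.
Path 2: F ← Y → H ← K → W
  Y is a fork here and Y is conditioned on, so the path is blocked at Y.
Path 3: F → K → W
  K is a chain here and K is conditioned on, so the path is blocked at K.
Since every path is blocked, d-separation holds.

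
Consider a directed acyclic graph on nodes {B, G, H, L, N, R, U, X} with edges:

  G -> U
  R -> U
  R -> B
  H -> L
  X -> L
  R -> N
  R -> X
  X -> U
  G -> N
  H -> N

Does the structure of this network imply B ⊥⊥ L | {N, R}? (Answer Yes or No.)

Yes

We examine all 6 paths between B and L:
  1. B ← R → N ← G → U ← X → L — R:fork[blocks]; N:collider[open]; G:fork[open]; U:collider[blocks]; X:fork[open] ⇒ blocked
  2. B ← R → N ← H → L — R:fork[blocks]; N:collider[open]; H:fork[open] ⇒ blocked
  3. B ← R → X → U ← G → N ← H → L — R:fork[blocks]; X:chain[open]; U:collider[blocks]; G:fork[open]; N:collider[open]; H:fork[open] ⇒ blocked
  4. B ← R → X → L — R:fork[blocks]; X:chain[open] ⇒ blocked
  5. B ← R → U ← G → N ← H → L — R:fork[blocks]; U:collider[blocks]; G:fork[open]; N:collider[open]; H:fork[open] ⇒ blocked
  6. B ← R → U ← X → L — R:fork[blocks]; U:collider[blocks]; X:fork[open] ⇒ blocked
Since every path is blocked, d-separation holds.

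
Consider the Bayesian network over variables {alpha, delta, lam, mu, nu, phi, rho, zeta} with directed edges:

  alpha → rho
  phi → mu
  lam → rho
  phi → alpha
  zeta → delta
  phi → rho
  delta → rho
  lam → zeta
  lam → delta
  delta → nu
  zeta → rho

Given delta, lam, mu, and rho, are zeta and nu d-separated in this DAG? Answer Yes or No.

There are 5 undirected paths between zeta and nu; checking each against the conditioning set {delta, lam, mu, rho}:
  1. zeta ← lam → delta → nu — lam:fork[blocks]; delta:chain[blocks] ⇒ blocked
  2. zeta ← lam → rho ← delta → nu — lam:fork[blocks]; rho:collider[open]; delta:fork[blocks] ⇒ blocked
  3. zeta → delta → nu — delta:chain[blocks] ⇒ blocked
  4. zeta → rho ← lam → delta → nu — rho:collider[open]; lam:fork[blocks]; delta:chain[blocks] ⇒ blocked
  5. zeta → rho ← delta → nu — rho:collider[open]; delta:fork[blocks] ⇒ blocked
All paths are blocked; zeta ⊥ nu | {delta, lam, mu, rho} holds.

Yes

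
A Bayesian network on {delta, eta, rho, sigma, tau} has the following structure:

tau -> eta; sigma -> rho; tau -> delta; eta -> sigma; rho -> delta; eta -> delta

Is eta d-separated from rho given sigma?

3 paths connect eta and rho; each must be blocked for d-separation to hold:
Path 1: eta → sigma → rho
  sigma is a chain here and sigma is conditioned on, so the path is blocked at sigma.
Path 2: eta ← tau → delta ← rho
  delta is a collider here and neither delta nor any of its descendants is conditioned on, so the collider stays closed — the path is blocked at delta.
Path 3: eta → delta ← rho
  delta is a collider here and neither delta nor any of its descendants is conditioned on, so the collider stays closed — the path is blocked at delta.
All paths are blocked; eta ⊥ rho | {sigma} holds.

Yes — eta and rho are d-separated given {sigma}.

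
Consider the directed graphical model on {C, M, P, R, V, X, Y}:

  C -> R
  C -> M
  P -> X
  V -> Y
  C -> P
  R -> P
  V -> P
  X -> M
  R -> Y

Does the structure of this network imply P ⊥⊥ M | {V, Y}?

There are 4 undirected paths between P and M; checking each against the conditioning set {V, Y}:
Path 1: P → X → M
  X is a chain and X is not conditioned on — no node blocks this path, so it is active.
Path 2: P ← V → Y ← R ← C → M
  V is a fork here and V is conditioned on, so the path is blocked at V.
Path 3: P ← C → M
  C is a fork and C is not conditioned on — no node blocks this path, so it is active.
Path 4: P ← R ← C → M
  R is a chain and R is not conditioned on; C is a fork and C is not conditioned on — no node blocks this path, so it is active.
Since the path P → X → M is active, P and M are not d-separated given {V, Y}.

No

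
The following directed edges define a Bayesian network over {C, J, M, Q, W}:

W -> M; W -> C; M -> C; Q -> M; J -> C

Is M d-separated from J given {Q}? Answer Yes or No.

Yes

We examine all 2 paths between M and J:
Path 1: M ← W → C ← J
  C is a collider here and neither C nor any of its descendants is conditioned on, so the collider stays closed — the path is blocked at C.
Path 2: M → C ← J
  C is a collider here and neither C nor any of its descendants is conditioned on, so the collider stays closed — the path is blocked at C.
Every path is blocked, so M and J are d-separated given {Q}.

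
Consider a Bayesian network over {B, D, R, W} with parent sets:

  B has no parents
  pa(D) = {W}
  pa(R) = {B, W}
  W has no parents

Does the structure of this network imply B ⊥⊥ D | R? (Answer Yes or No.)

No

There is one path between B and D:
Path 1: B → R ← W → D
  R is a collider and R is conditioned on, which opens it; W is a fork and W is not conditioned on — no node blocks this path, so it is active.
Because an active path exists, B and D are not d-separated.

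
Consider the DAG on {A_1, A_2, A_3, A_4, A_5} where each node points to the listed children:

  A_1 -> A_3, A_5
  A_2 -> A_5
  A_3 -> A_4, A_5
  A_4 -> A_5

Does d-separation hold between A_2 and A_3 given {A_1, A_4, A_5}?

No

3 paths connect A_2 and A_3; each must be blocked for d-separation to hold:
  1. A_2 → A_5 ← A_3 — A_5:collider[open] ⇒ active
  2. A_2 → A_5 ← A_4 ← A_3 — A_5:collider[open]; A_4:chain[blocks] ⇒ blocked
  3. A_2 → A_5 ← A_1 → A_3 — A_5:collider[open]; A_1:fork[blocks] ⇒ blocked
Since the path A_2 → A_5 ← A_3 is active, A_2 and A_3 are not d-separated given {A_1, A_4, A_5}.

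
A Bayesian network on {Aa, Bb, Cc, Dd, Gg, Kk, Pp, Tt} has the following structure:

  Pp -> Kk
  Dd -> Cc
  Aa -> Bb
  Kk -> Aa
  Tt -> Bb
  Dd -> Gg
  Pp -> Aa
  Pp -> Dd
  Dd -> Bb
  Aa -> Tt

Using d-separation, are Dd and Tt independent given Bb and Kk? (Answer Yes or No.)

6 paths connect Dd and Tt; each must be blocked for d-separation to hold:
Path 1: Dd → Bb ← Tt
  Bb is a collider and Bb is conditioned on, which opens it — no node blocks this path, so it is active.
Path 2: Dd → Bb ← Aa → Tt
  Bb is a collider and Bb is conditioned on, which opens it; Aa is a fork and Aa is not conditioned on — no node blocks this path, so it is active.
Path 3: Dd ← Pp → Kk → Aa → Bb ← Tt
  Kk is a chain here and Kk is conditioned on, so the path is blocked at Kk.
Path 4: Dd ← Pp → Kk → Aa → Tt
  Kk is a chain here and Kk is conditioned on, so the path is blocked at Kk.
Path 5: Dd ← Pp → Aa → Bb ← Tt
  Pp is a fork and Pp is not conditioned on; Aa is a chain and Aa is not conditioned on; Bb is a collider and Bb is conditioned on, which opens it — no node blocks this path, so it is active.
Path 6: Dd ← Pp → Aa → Tt
  Pp is a fork and Pp is not conditioned on; Aa is a chain and Aa is not conditioned on — no node blocks this path, so it is active.
At least one path is unblocked, so d-separation fails.

No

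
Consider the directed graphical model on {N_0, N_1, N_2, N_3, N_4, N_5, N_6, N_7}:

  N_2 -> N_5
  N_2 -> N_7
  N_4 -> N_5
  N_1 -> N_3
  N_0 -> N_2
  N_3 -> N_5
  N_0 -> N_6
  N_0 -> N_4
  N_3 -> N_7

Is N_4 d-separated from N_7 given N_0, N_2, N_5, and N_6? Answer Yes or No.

Enumerating the 4 paths from N_4 to N_7 and testing each for blocking by {N_0, N_2, N_5, N_6}:
Path 1: N_4 ← N_0 → N_2 → N_7
  N_0 is a fork here and N_0 is conditioned on, so the path is blocked at N_0.
Path 2: N_4 ← N_0 → N_2 → N_5 ← N_3 → N_7
  N_0 is a fork here and N_0 is conditioned on, so the path is blocked at N_0.
Path 3: N_4 → N_5 ← N_2 → N_7
  N_2 is a fork here and N_2 is conditioned on, so the path is blocked at N_2.
Path 4: N_4 → N_5 ← N_3 → N_7
  N_5 is a collider and N_5 is conditioned on, which opens it; N_3 is a fork and N_3 is not conditioned on — no node blocks this path, so it is active.
Because an active path exists, N_4 and N_7 are not d-separated.

No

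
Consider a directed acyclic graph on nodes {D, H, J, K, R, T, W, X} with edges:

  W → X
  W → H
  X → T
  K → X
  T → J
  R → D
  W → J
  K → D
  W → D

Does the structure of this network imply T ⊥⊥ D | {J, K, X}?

There are 4 undirected paths between T and D; checking each against the conditioning set {J, K, X}:
Path 1: T ← X ← K → D
  X is a chain here and X is conditioned on, so the path is blocked at X.
Path 2: T ← X ← W → D
  X is a chain here and X is conditioned on, so the path is blocked at X.
Path 3: T → J ← W → X ← K → D
  K is a fork here and K is conditioned on, so the path is blocked at K.
Path 4: T → J ← W → D
  J is a collider and J is conditioned on, which opens it; W is a fork and W is not conditioned on — no node blocks this path, so it is active.
Since the path T → J ← W → D is active, T and D are not d-separated given {J, K, X}.

No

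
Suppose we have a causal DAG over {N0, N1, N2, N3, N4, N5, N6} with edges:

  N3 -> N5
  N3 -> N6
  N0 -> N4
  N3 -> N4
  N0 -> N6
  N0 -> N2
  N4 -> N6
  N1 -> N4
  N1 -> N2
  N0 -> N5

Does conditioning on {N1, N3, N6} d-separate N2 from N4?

6 paths connect N2 and N4; each must be blocked for d-separation to hold:
Path 1: N2 ← N1 → N4
  N1 is a fork here and N1 is conditioned on, so the path is blocked at N1.
Path 2: N2 ← N0 → N4
  N0 is a fork and N0 is not conditioned on — no node blocks this path, so it is active.
Path 3: N2 ← N0 → N6 ← N4
  N0 is a fork and N0 is not conditioned on; N6 is a collider and N6 is conditioned on, which opens it — no node blocks this path, so it is active.
Path 4: N2 ← N0 → N6 ← N3 → N4
  N3 is a fork here and N3 is conditioned on, so the path is blocked at N3.
Path 5: N2 ← N0 → N5 ← N3 → N4
  N5 is a collider here and neither N5 nor any of its descendants is conditioned on, so the collider stays closed — the path is blocked at N5.
Path 6: N2 ← N0 → N5 ← N3 → N6 ← N4
  N5 is a collider here and neither N5 nor any of its descendants is conditioned on, so the collider stays closed — the path is blocked at N5.
At least one path is unblocked, so d-separation fails.

No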